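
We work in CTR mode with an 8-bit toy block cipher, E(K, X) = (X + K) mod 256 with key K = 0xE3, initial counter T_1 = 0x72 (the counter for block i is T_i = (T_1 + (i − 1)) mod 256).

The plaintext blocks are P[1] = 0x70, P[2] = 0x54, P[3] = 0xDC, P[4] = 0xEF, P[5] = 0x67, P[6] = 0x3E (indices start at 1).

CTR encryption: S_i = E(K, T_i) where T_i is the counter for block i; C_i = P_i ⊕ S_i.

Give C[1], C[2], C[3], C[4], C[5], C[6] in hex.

C[1] = 0x25, C[2] = 0x02, C[3] = 0x8B, C[4] = 0xB7, C[5] = 0x3E, C[6] = 0x64

C[1]: T = 0x72, S = E(K, T) = 0x55; 0x70 ⊕ 0x55 = 0x25.
C[2]: T = 0x73, S = E(K, T) = 0x56; 0x54 ⊕ 0x56 = 0x02.
C[3]: T = 0x74, S = E(K, T) = 0x57; 0xDC ⊕ 0x57 = 0x8B.
C[4]: T = 0x75, S = E(K, T) = 0x58; 0xEF ⊕ 0x58 = 0xB7.
C[5]: T = 0x76, S = E(K, T) = 0x59; 0x67 ⊕ 0x59 = 0x3E.
C[6]: T = 0x77, S = E(K, T) = 0x5A; 0x3E ⊕ 0x5A = 0x64.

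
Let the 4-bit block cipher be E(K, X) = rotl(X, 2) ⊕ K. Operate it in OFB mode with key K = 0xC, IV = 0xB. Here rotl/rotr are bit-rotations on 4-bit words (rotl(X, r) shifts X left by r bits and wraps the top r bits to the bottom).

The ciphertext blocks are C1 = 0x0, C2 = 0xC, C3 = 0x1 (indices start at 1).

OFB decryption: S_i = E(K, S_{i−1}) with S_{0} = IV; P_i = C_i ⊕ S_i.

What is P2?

P1: S = E(K, 0xB) = 0x2; 0x0 ⊕ 0x2 = 0x2.
P2: S = E(K, 0x2) = 0x4; 0xC ⊕ 0x4 = 0x8.

P2 = 0x8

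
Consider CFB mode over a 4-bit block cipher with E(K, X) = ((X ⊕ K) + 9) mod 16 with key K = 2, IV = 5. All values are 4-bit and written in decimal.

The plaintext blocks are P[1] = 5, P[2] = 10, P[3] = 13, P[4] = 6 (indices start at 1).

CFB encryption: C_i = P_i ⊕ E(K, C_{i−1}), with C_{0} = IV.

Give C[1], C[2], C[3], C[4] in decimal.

C[1]: E(K, 5) = 0; 5 ⊕ 0 = 5.
C[2]: E(K, 5) = 0; 10 ⊕ 0 = 10.
C[3]: E(K, 10) = 1; 13 ⊕ 1 = 12.
C[4]: E(K, 12) = 7; 6 ⊕ 7 = 1.

C[1] = 5, C[2] = 10, C[3] = 12, C[4] = 1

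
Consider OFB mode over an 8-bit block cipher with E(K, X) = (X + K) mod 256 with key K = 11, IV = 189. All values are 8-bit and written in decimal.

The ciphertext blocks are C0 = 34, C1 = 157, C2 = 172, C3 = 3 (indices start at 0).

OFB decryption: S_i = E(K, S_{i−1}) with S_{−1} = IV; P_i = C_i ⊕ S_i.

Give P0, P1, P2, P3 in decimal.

P0 = 234, P1 = 78, P2 = 114, P3 = 234

P0: S = E(K, 189) = 200; 34 ⊕ 200 = 234.
P1: S = E(K, 200) = 211; 157 ⊕ 211 = 78.
P2: S = E(K, 211) = 222; 172 ⊕ 222 = 114.
P3: S = E(K, 222) = 233; 3 ⊕ 233 = 234.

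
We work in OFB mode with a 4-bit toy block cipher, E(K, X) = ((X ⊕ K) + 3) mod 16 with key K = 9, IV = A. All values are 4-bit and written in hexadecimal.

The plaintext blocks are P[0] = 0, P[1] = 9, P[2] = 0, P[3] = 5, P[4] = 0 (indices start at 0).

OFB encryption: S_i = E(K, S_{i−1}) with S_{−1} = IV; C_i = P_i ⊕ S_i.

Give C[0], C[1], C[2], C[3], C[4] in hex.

C[0] = 6, C[1] = B, C[2] = E, C[3] = F, C[4] = 6

C[0]: S = E(K, A) = 6; 0 ⊕ 6 = 6.
C[1]: S = E(K, 6) = 2; 9 ⊕ 2 = B.
C[2]: S = E(K, 2) = E; 0 ⊕ E = E.
C[3]: S = E(K, E) = A; 5 ⊕ A = F.
C[4]: S = E(K, A) = 6; 0 ⊕ 6 = 6.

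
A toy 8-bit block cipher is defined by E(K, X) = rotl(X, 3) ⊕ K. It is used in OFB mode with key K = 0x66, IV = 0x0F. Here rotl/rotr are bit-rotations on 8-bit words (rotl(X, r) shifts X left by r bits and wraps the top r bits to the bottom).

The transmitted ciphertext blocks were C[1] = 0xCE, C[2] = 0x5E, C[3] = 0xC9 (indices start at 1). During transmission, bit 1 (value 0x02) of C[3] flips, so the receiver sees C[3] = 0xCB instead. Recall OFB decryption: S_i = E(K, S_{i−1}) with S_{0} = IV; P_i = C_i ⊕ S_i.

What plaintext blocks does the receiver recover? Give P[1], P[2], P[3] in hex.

P[1] = 0xD0, P[2] = 0xC8, P[3] = 0x19

Only C[3] changed, to 0xCB. In OFB, a change in C_i flips the same bit in P_i only; the keystream is unaffected. Decrypting the received ciphertext:
P[1]: S = E(K, 0x0F) = 0x1E; 0xCE ⊕ 0x1E = 0xD0.
P[2]: S = E(K, 0x1E) = 0x96; 0x5E ⊕ 0x96 = 0xC8.
P[3]: S = E(K, 0x96) = 0xD2; 0xCB ⊕ 0xD2 = 0x19.
Blocks that differ from the original plaintext: P[3].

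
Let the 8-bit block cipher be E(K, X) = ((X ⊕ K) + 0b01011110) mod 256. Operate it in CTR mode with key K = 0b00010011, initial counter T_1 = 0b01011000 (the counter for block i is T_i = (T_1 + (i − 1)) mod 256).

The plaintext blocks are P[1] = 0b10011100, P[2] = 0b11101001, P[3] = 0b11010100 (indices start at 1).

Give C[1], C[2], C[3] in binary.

CTR encryption: S_i = E(K, T_i) where T_i is the counter for block i; C_i = P_i ⊕ S_i.
C[1]: T = 0b01011000, S = E(K, T) = 0b10101001; 0b10011100 ⊕ 0b10101001 = 0b00110101.
C[2]: T = 0b01011001, S = E(K, T) = 0b10101000; 0b11101001 ⊕ 0b10101000 = 0b01000001.
C[3]: T = 0b01011010, S = E(K, T) = 0b10100111; 0b11010100 ⊕ 0b10100111 = 0b01110011.

C[1] = 0b00110101, C[2] = 0b01000001, C[3] = 0b01110011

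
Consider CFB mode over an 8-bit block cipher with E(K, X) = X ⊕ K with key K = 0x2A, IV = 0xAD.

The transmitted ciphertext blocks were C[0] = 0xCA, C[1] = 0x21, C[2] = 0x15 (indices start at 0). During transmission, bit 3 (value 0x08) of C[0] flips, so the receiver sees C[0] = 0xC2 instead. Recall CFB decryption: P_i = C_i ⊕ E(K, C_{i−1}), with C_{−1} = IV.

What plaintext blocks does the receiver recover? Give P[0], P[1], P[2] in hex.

P[0] = 0x45, P[1] = 0xC9, P[2] = 0x1E

Only C[0] changed, to 0xC2. In CFB, a change in C_i flips the same bit in P_i and garbles P_{i+1}. Decrypting the received ciphertext:
P[0]: E(K, 0xAD) = 0x87; 0xC2 ⊕ 0x87 = 0x45.
P[1]: E(K, 0xC2) = 0xE8; 0x21 ⊕ 0xE8 = 0xC9.
P[2]: E(K, 0x21) = 0x0B; 0x15 ⊕ 0x0B = 0x1E.
Blocks that differ from the original plaintext: P[0], P[1].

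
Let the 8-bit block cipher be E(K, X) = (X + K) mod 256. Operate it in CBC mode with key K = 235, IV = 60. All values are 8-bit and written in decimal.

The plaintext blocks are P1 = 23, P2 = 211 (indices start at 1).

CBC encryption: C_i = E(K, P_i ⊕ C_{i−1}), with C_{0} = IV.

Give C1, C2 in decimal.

C1 = 22, C2 = 176

C1: P1 ⊕ 60 = 43; E(K, 43) = 22.
C2: P2 ⊕ 22 = 197; E(K, 197) = 176.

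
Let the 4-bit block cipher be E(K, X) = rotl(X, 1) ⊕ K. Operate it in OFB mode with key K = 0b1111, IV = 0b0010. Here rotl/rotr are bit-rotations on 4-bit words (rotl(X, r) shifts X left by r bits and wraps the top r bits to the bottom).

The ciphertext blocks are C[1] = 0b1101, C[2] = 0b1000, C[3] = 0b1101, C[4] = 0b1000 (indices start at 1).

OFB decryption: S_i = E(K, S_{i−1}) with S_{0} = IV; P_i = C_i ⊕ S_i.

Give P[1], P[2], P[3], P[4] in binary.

P[1]: S = E(K, 0b0010) = 0b1011; 0b1101 ⊕ 0b1011 = 0b0110.
P[2]: S = E(K, 0b1011) = 0b1000; 0b1000 ⊕ 0b1000 = 0b0000.
P[3]: S = E(K, 0b1000) = 0b1110; 0b1101 ⊕ 0b1110 = 0b0011.
P[4]: S = E(K, 0b1110) = 0b0010; 0b1000 ⊕ 0b0010 = 0b1010.

P[1] = 0b0110, P[2] = 0b0000, P[3] = 0b0011, P[4] = 0b1010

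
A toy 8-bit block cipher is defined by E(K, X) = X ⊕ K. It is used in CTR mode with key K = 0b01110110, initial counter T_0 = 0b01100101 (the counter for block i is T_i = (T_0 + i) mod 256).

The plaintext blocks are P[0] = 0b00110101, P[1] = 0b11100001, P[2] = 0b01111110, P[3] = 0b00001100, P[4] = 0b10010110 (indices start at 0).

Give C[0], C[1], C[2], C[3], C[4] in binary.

C[0] = 0b00100110, C[1] = 0b11110001, C[2] = 0b01101111, C[3] = 0b00010010, C[4] = 0b10001001

CTR encryption: S_i = E(K, T_i) where T_i is the counter for block i; C_i = P_i ⊕ S_i.
C[0]: T = 0b01100101, S = E(K, T) = 0b00010011; 0b00110101 ⊕ 0b00010011 = 0b00100110.
C[1]: T = 0b01100110, S = E(K, T) = 0b00010000; 0b11100001 ⊕ 0b00010000 = 0b11110001.
C[2]: T = 0b01100111, S = E(K, T) = 0b00010001; 0b01111110 ⊕ 0b00010001 = 0b01101111.
C[3]: T = 0b01101000, S = E(K, T) = 0b00011110; 0b00001100 ⊕ 0b00011110 = 0b00010010.
C[4]: T = 0b01101001, S = E(K, T) = 0b00011111; 0b10010110 ⊕ 0b00011111 = 0b10001001.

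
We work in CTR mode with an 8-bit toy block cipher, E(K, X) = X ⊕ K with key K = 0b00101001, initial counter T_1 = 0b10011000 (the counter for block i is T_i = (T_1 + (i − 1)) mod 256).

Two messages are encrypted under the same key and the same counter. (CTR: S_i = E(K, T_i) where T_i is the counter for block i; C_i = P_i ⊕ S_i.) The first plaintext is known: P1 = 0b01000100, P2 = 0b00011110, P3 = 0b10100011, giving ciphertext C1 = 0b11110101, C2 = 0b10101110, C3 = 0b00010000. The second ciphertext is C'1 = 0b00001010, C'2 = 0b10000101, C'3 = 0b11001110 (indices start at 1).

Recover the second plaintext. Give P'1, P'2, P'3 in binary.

P'1 = 0b10111011, P'2 = 0b00110101, P'3 = 0b01111101

In CTR with a reused counter, both messages share the same keystream S_i, so C_i ⊕ C'_i = P_i ⊕ P'_i and thus P'_i = P_i ⊕ C_i ⊕ C'_i.
P'1: 0b01000100 ⊕ 0b11110101 ⊕ 0b00001010 = 0b10111011.
P'2: 0b00011110 ⊕ 0b10101110 ⊕ 0b10000101 = 0b00110101.
P'3: 0b10100011 ⊕ 0b00010000 ⊕ 0b11001110 = 0b01111101.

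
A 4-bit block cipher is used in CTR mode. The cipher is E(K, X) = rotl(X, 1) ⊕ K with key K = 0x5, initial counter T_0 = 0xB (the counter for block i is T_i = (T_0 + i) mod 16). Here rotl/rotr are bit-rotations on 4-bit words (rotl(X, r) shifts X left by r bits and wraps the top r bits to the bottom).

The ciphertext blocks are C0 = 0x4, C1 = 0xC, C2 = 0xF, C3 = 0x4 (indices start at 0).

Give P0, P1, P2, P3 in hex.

P0 = 0x6, P1 = 0x0, P2 = 0x1, P3 = 0xC

CTR decryption: S_i = E(K, T_i) where T_i is the counter for block i; P_i = C_i ⊕ S_i.
P0: T = 0xB, S = E(K, T) = 0x2; 0x4 ⊕ 0x2 = 0x6.
P1: T = 0xC, S = E(K, T) = 0xC; 0xC ⊕ 0xC = 0x0.
P2: T = 0xD, S = E(K, T) = 0xE; 0xF ⊕ 0xE = 0x1.
P3: T = 0xE, S = E(K, T) = 0x8; 0x4 ⊕ 0x8 = 0xC.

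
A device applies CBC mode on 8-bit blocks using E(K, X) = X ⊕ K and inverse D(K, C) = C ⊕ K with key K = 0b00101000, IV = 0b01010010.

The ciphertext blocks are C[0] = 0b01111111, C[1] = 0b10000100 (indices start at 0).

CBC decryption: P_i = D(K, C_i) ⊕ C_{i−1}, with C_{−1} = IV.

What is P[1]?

P[1]: D(K, 0b10000100) = 0b10101100; 0b10101100 ⊕ 0b01111111 = 0b11010011.

P[1] = 0b11010011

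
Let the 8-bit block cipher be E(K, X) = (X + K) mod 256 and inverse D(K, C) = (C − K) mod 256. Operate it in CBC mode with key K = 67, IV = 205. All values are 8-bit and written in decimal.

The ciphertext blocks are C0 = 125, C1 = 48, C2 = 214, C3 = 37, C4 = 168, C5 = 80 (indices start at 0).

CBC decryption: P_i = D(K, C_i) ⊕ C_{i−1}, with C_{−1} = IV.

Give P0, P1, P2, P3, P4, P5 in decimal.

P0: D(K, 125) = 58; 58 ⊕ 205 = 247.
P1: D(K, 48) = 237; 237 ⊕ 125 = 144.
P2: D(K, 214) = 147; 147 ⊕ 48 = 163.
P3: D(K, 37) = 226; 226 ⊕ 214 = 52.
P4: D(K, 168) = 101; 101 ⊕ 37 = 64.
P5: D(K, 80) = 13; 13 ⊕ 168 = 165.

P0 = 247, P1 = 144, P2 = 163, P3 = 52, P4 = 64, P5 = 165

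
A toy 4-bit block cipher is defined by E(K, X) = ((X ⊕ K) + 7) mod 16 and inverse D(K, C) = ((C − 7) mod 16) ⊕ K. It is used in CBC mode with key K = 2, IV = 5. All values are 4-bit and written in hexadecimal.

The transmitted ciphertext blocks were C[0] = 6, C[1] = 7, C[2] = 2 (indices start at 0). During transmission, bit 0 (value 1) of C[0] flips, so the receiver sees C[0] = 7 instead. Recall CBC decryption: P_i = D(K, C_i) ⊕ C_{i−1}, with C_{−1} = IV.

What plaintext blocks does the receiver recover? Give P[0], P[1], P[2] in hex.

P[0] = 7, P[1] = 5, P[2] = E

Only C[0] changed, to 7. In CBC, a change in C_i garbles P_i and flips the same bit in P_{i+1}. Decrypting the received ciphertext:
P[0]: D(K, 7) = 2; 2 ⊕ 5 = 7.
P[1]: D(K, 7) = 2; 2 ⊕ 7 = 5.
P[2]: D(K, 2) = 9; 9 ⊕ 7 = E.
Blocks that differ from the original plaintext: P[0], P[1].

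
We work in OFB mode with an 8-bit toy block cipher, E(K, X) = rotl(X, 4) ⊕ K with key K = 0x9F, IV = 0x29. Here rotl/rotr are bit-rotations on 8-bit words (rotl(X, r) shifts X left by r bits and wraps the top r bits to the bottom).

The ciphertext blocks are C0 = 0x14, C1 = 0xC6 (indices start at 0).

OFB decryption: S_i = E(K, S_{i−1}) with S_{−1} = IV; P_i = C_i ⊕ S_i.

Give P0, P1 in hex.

P0: S = E(K, 0x29) = 0x0D; 0x14 ⊕ 0x0D = 0x19.
P1: S = E(K, 0x0D) = 0x4F; 0xC6 ⊕ 0x4F = 0x89.

P0 = 0x19, P1 = 0x89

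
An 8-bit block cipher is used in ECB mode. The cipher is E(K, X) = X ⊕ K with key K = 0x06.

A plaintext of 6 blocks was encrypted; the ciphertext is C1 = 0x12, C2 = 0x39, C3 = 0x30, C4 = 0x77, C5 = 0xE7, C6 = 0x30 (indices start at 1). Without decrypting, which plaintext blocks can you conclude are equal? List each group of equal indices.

ECB encrypts each block independently with the same key, so equal ciphertext blocks imply equal plaintext blocks.
C3 = C6 = 0x30, so P3 = P6.

P3 = P6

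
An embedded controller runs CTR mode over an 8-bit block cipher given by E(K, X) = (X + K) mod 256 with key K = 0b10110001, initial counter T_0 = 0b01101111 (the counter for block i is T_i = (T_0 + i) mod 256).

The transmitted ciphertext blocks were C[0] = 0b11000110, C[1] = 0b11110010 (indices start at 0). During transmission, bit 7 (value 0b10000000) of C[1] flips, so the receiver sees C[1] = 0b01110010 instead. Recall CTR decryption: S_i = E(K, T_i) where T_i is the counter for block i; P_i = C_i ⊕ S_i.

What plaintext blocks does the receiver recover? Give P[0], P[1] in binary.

P[0] = 0b11100110, P[1] = 0b01010011

Only C[1] changed, to 0b01110010. In CTR, a change in C_i flips the same bit in P_i only; the keystream is unaffected. Decrypting the received ciphertext:
P[0]: T = 0b01101111, S = E(K, T) = 0b00100000; 0b11000110 ⊕ 0b00100000 = 0b11100110.
P[1]: T = 0b01110000, S = E(K, T) = 0b00100001; 0b01110010 ⊕ 0b00100001 = 0b01010011.
Blocks that differ from the original plaintext: P[1].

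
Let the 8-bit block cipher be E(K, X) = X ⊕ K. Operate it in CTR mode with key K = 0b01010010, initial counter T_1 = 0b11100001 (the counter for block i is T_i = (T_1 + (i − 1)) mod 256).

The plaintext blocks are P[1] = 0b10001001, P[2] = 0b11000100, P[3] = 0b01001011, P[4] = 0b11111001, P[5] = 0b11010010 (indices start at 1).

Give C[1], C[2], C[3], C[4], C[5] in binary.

C[1] = 0b00111010, C[2] = 0b01110100, C[3] = 0b11111010, C[4] = 0b01001111, C[5] = 0b01100101

CTR encryption: S_i = E(K, T_i) where T_i is the counter for block i; C_i = P_i ⊕ S_i.
C[1]: T = 0b11100001, S = E(K, T) = 0b10110011; 0b10001001 ⊕ 0b10110011 = 0b00111010.
C[2]: T = 0b11100010, S = E(K, T) = 0b10110000; 0b11000100 ⊕ 0b10110000 = 0b01110100.
C[3]: T = 0b11100011, S = E(K, T) = 0b10110001; 0b01001011 ⊕ 0b10110001 = 0b11111010.
C[4]: T = 0b11100100, S = E(K, T) = 0b10110110; 0b11111001 ⊕ 0b10110110 = 0b01001111.
C[5]: T = 0b11100101, S = E(K, T) = 0b10110111; 0b11010010 ⊕ 0b10110111 = 0b01100101.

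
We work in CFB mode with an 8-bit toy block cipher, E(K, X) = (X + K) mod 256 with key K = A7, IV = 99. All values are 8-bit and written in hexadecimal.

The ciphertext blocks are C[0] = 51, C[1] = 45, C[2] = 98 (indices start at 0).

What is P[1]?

P[1] = BD

CFB decryption: P_i = C_i ⊕ E(K, C_{i−1}), with C_{−1} = IV.
P[1]: E(K, 51) = F8; 45 ⊕ F8 = BD.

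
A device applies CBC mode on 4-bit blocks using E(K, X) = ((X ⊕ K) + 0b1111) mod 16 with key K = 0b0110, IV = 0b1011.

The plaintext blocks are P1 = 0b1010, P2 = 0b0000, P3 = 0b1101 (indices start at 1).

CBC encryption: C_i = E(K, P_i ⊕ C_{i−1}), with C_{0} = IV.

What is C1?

C1: P1 ⊕ 0b1011 = 0b0001; E(K, 0b0001) = 0b0110.

C1 = 0b0110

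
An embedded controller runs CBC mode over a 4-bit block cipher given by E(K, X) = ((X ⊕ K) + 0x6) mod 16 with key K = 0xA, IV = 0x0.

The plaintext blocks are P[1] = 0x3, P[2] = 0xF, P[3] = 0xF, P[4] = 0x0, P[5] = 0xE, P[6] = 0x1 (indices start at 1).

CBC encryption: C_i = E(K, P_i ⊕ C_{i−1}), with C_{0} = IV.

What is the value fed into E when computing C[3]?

C[1]: P[1] ⊕ 0x0 = 0x3; E(K, 0x3) = 0xF.
C[2]: P[2] ⊕ 0xF = 0x0; E(K, 0x0) = 0x0.
C[3]: P[3] ⊕ 0x0 = 0xF; E(K, 0xF) = 0xB.
So the input to E for block [3] is 0xF.

0xF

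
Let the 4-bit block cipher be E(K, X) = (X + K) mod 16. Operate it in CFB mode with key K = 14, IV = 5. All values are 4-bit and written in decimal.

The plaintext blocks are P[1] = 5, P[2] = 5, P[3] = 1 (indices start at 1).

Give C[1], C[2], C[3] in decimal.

C[1] = 6, C[2] = 1, C[3] = 14

CFB encryption: C_i = P_i ⊕ E(K, C_{i−1}), with C_{0} = IV.
C[1]: E(K, 5) = 3; 5 ⊕ 3 = 6.
C[2]: E(K, 6) = 4; 5 ⊕ 4 = 1.
C[3]: E(K, 1) = 15; 1 ⊕ 15 = 14.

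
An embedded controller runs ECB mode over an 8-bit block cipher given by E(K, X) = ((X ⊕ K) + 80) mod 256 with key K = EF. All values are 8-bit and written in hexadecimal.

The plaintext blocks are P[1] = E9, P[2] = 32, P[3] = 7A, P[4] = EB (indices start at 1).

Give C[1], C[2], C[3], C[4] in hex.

ECB encryption: C_i = E(K, P_i).
C[1]: E(K, E9) = 86.
C[2]: E(K, 32) = 5D.
C[3]: E(K, 7A) = 15.
C[4]: E(K, EB) = 84.

C[1] = 86, C[2] = 5D, C[3] = 15, C[4] = 84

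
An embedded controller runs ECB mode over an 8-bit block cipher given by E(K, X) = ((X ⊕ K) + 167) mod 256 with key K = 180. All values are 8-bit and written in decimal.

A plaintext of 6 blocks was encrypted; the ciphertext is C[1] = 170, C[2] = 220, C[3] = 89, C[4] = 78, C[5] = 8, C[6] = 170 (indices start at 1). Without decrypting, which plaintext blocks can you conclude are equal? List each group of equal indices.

ECB encrypts each block independently with the same key, so equal ciphertext blocks imply equal plaintext blocks.
C[1] = C[6] = 170, so P[1] = P[6].

P[1] = P[6]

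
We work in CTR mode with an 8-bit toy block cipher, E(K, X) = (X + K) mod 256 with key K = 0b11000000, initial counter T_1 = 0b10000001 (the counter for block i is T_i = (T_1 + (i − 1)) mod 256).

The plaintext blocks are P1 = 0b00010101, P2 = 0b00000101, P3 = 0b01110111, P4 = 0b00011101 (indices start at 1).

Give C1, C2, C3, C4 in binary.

CTR encryption: S_i = E(K, T_i) where T_i is the counter for block i; C_i = P_i ⊕ S_i.
C1: T = 0b10000001, S = E(K, T) = 0b01000001; 0b00010101 ⊕ 0b01000001 = 0b01010100.
C2: T = 0b10000010, S = E(K, T) = 0b01000010; 0b00000101 ⊕ 0b01000010 = 0b01000111.
C3: T = 0b10000011, S = E(K, T) = 0b01000011; 0b01110111 ⊕ 0b01000011 = 0b00110100.
C4: T = 0b10000100, S = E(K, T) = 0b01000100; 0b00011101 ⊕ 0b01000100 = 0b01011001.

C1 = 0b01010100, C2 = 0b01000111, C3 = 0b00110100, C4 = 0b01011001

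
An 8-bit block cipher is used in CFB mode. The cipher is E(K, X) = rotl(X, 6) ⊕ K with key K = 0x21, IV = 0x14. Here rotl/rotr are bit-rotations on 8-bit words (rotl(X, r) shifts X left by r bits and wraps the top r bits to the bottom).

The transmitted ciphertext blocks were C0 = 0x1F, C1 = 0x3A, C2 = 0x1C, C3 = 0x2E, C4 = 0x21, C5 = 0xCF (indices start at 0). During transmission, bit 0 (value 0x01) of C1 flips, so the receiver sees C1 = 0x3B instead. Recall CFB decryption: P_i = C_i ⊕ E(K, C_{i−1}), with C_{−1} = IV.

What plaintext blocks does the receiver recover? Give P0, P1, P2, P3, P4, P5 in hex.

Only C1 changed, to 0x3B. In CFB, a change in C_i flips the same bit in P_i and garbles P_{i+1}. Decrypting the received ciphertext:
P0: E(K, 0x14) = 0x24; 0x1F ⊕ 0x24 = 0x3B.
P1: E(K, 0x1F) = 0xE6; 0x3B ⊕ 0xE6 = 0xDD.
P2: E(K, 0x3B) = 0xEF; 0x1C ⊕ 0xEF = 0xF3.
P3: E(K, 0x1C) = 0x26; 0x2E ⊕ 0x26 = 0x08.
P4: E(K, 0x2E) = 0xAA; 0x21 ⊕ 0xAA = 0x8B.
P5: E(K, 0x21) = 0x69; 0xCF ⊕ 0x69 = 0xA6.
Blocks that differ from the original plaintext: P1, P2.

P0 = 0x3B, P1 = 0xDD, P2 = 0xF3, P3 = 0x08, P4 = 0x8B, P5 = 0xA6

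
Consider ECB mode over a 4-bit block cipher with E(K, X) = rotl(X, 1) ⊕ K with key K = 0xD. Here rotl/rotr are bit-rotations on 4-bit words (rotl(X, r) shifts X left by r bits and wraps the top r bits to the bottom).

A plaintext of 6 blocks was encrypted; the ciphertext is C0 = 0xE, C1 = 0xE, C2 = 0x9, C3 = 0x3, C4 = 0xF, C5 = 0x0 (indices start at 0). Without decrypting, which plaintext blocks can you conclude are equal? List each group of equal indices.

ECB encrypts each block independently with the same key, so equal ciphertext blocks imply equal plaintext blocks.
C0 = C1 = 0xE, so P0 = P1.

P0 = P1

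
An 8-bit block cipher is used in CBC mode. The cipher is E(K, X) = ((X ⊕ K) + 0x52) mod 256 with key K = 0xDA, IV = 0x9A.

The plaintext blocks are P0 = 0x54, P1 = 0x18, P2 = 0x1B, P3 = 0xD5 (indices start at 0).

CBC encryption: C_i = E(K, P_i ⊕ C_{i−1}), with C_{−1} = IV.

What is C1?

C1 = 0xF6

C0: P0 ⊕ 0x9A = 0xCE; E(K, 0xCE) = 0x66.
C1: P1 ⊕ 0x66 = 0x7E; E(K, 0x7E) = 0xF6.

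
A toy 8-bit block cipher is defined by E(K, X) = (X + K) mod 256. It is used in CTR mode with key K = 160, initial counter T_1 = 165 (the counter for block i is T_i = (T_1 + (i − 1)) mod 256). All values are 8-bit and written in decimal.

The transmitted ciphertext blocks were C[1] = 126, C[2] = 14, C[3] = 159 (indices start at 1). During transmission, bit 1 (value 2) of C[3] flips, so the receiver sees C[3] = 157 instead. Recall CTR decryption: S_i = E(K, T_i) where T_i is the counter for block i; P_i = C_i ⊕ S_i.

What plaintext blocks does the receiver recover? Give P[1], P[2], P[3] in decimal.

P[1] = 59, P[2] = 72, P[3] = 218

Only C[3] changed, to 157. In CTR, a change in C_i flips the same bit in P_i only; the keystream is unaffected. Decrypting the received ciphertext:
P[1]: T = 165, S = E(K, T) = 69; 126 ⊕ 69 = 59.
P[2]: T = 166, S = E(K, T) = 70; 14 ⊕ 70 = 72.
P[3]: T = 167, S = E(K, T) = 71; 157 ⊕ 71 = 218.
Blocks that differ from the original plaintext: P[3].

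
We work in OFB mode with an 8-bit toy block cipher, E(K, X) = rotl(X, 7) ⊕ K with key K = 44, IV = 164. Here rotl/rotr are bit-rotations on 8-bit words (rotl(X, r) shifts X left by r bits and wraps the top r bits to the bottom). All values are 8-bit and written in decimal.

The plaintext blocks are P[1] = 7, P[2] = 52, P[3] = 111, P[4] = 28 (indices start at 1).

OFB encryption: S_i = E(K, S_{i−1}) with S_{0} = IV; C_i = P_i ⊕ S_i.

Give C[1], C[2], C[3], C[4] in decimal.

C[1] = 121, C[2] = 39, C[3] = 202, C[4] = 226

C[1]: S = E(K, 164) = 126; 7 ⊕ 126 = 121.
C[2]: S = E(K, 126) = 19; 52 ⊕ 19 = 39.
C[3]: S = E(K, 19) = 165; 111 ⊕ 165 = 202.
C[4]: S = E(K, 165) = 254; 28 ⊕ 254 = 226.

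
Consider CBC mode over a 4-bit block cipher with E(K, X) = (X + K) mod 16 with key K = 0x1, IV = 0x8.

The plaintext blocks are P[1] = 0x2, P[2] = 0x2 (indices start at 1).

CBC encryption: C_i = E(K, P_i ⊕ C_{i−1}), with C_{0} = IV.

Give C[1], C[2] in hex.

C[1]: P[1] ⊕ 0x8 = 0xA; E(K, 0xA) = 0xB.
C[2]: P[2] ⊕ 0xB = 0x9; E(K, 0x9) = 0xA.

C[1] = 0xB, C[2] = 0xA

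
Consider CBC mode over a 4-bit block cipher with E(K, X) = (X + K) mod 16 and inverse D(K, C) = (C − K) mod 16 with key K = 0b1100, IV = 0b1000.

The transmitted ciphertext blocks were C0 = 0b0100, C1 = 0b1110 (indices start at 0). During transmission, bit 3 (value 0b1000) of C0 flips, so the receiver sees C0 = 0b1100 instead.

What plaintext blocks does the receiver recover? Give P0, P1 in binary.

CBC decryption: P_i = D(K, C_i) ⊕ C_{i−1}, with C_{−1} = IV.
Only C0 changed, to 0b1100. In CBC, a change in C_i garbles P_i and flips the same bit in P_{i+1}. Decrypting the received ciphertext:
P0: D(K, 0b1100) = 0b0000; 0b0000 ⊕ 0b1000 = 0b1000.
P1: D(K, 0b1110) = 0b0010; 0b0010 ⊕ 0b1100 = 0b1110.
Blocks that differ from the original plaintext: P0, P1.

P0 = 0b1000, P1 = 0b1110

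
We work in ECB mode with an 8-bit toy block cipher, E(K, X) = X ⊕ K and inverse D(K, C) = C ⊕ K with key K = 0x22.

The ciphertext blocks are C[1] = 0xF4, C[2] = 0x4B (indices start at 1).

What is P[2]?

P[2] = 0x69

ECB decryption: P_i = D(K, C_i).
P[2]: D(K, 0x4B) = 0x69.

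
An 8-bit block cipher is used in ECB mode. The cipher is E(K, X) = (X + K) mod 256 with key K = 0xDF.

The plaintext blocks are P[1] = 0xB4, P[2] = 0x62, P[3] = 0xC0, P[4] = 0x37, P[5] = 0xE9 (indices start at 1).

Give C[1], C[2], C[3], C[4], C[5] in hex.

ECB encryption: C_i = E(K, P_i).
C[1]: E(K, 0xB4) = 0x93.
C[2]: E(K, 0x62) = 0x41.
C[3]: E(K, 0xC0) = 0x9F.
C[4]: E(K, 0x37) = 0x16.
C[5]: E(K, 0xE9) = 0xC8.

C[1] = 0x93, C[2] = 0x41, C[3] = 0x9F, C[4] = 0x16, C[5] = 0xC8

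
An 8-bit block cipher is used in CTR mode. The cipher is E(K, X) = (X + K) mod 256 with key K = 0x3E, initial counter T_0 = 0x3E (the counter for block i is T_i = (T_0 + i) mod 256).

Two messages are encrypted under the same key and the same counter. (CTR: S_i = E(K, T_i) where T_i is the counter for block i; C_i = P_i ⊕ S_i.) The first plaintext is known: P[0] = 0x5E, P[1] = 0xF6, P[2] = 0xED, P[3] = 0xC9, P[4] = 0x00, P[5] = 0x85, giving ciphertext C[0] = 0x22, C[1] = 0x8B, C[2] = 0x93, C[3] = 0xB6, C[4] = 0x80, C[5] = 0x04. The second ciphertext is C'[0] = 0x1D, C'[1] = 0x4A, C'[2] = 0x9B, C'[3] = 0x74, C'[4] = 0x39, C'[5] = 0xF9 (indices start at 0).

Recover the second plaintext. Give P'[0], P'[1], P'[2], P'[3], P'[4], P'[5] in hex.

P'[0] = 0x61, P'[1] = 0x37, P'[2] = 0xE5, P'[3] = 0x0B, P'[4] = 0xB9, P'[5] = 0x78

In CTR with a reused counter, both messages share the same keystream S_i, so C_i ⊕ C'_i = P_i ⊕ P'_i and thus P'_i = P_i ⊕ C_i ⊕ C'_i.
P'[0]: 0x5E ⊕ 0x22 ⊕ 0x1D = 0x61.
P'[1]: 0xF6 ⊕ 0x8B ⊕ 0x4A = 0x37.
P'[2]: 0xED ⊕ 0x93 ⊕ 0x9B = 0xE5.
P'[3]: 0xC9 ⊕ 0xB6 ⊕ 0x74 = 0x0B.
P'[4]: 0x00 ⊕ 0x80 ⊕ 0x39 = 0xB9.
P'[5]: 0x85 ⊕ 0x04 ⊕ 0xF9 = 0x78.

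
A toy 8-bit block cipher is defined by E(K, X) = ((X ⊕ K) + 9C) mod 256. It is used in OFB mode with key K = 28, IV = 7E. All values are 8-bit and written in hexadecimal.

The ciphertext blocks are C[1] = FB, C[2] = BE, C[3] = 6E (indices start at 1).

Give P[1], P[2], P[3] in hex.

P[1] = 09, P[2] = C8, P[3] = 94

OFB decryption: S_i = E(K, S_{i−1}) with S_{0} = IV; P_i = C_i ⊕ S_i.
P[1]: S = E(K, 7E) = F2; FB ⊕ F2 = 09.
P[2]: S = E(K, F2) = 76; BE ⊕ 76 = C8.
P[3]: S = E(K, 76) = FA; 6E ⊕ FA = 94.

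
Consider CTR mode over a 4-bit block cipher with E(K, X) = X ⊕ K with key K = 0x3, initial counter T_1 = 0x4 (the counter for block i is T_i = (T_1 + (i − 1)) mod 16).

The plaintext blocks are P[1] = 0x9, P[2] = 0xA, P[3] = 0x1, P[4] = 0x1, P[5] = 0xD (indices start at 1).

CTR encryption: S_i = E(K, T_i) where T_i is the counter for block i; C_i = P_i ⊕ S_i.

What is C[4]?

C[4] = 0x5

C[1]: T = 0x4, S = E(K, T) = 0x7; 0x9 ⊕ 0x7 = 0xE.
C[2]: T = 0x5, S = E(K, T) = 0x6; 0xA ⊕ 0x6 = 0xC.
C[3]: T = 0x6, S = E(K, T) = 0x5; 0x1 ⊕ 0x5 = 0x4.
C[4]: T = 0x7, S = E(K, T) = 0x4; 0x1 ⊕ 0x4 = 0x5.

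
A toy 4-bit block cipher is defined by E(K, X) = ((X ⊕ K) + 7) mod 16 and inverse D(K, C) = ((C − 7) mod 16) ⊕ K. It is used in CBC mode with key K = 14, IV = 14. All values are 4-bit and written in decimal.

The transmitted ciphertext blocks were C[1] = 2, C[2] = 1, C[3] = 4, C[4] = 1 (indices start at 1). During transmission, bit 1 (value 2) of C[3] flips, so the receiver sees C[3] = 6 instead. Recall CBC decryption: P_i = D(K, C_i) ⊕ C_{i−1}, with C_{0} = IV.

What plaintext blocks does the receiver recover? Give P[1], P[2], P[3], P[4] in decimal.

Only C[3] changed, to 6. In CBC, a change in C_i garbles P_i and flips the same bit in P_{i+1}. Decrypting the received ciphertext:
P[1]: D(K, 2) = 5; 5 ⊕ 14 = 11.
P[2]: D(K, 1) = 4; 4 ⊕ 2 = 6.
P[3]: D(K, 6) = 1; 1 ⊕ 1 = 0.
P[4]: D(K, 1) = 4; 4 ⊕ 6 = 2.
Blocks that differ from the original plaintext: P[3], P[4].

P[1] = 11, P[2] = 6, P[3] = 0, P[4] = 2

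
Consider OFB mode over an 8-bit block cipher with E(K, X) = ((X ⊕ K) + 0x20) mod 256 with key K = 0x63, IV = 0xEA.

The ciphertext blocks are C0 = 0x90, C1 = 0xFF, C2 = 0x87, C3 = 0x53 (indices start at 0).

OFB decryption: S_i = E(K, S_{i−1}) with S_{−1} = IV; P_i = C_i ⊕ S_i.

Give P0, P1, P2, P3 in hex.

P0: S = E(K, 0xEA) = 0xA9; 0x90 ⊕ 0xA9 = 0x39.
P1: S = E(K, 0xA9) = 0xEA; 0xFF ⊕ 0xEA = 0x15.
P2: S = E(K, 0xEA) = 0xA9; 0x87 ⊕ 0xA9 = 0x2E.
P3: S = E(K, 0xA9) = 0xEA; 0x53 ⊕ 0xEA = 0xB9.

P0 = 0x39, P1 = 0x15, P2 = 0x2E, P3 = 0xB9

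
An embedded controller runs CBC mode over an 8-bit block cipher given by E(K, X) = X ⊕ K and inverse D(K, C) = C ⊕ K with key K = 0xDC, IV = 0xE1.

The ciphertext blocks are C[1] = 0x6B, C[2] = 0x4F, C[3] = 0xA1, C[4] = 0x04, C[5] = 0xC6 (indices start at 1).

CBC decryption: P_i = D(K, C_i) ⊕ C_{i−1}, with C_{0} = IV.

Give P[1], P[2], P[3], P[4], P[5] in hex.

P[1]: D(K, 0x6B) = 0xB7; 0xB7 ⊕ 0xE1 = 0x56.
P[2]: D(K, 0x4F) = 0x93; 0x93 ⊕ 0x6B = 0xF8.
P[3]: D(K, 0xA1) = 0x7D; 0x7D ⊕ 0x4F = 0x32.
P[4]: D(K, 0x04) = 0xD8; 0xD8 ⊕ 0xA1 = 0x79.
P[5]: D(K, 0xC6) = 0x1A; 0x1A ⊕ 0x04 = 0x1E.

P[1] = 0x56, P[2] = 0xF8, P[3] = 0x32, P[4] = 0x79, P[5] = 0x1E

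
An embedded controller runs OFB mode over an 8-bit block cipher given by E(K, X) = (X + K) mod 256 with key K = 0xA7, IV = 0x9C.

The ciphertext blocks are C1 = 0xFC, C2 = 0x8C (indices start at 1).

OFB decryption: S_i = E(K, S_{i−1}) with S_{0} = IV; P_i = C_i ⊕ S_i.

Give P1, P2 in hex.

P1 = 0xBF, P2 = 0x66

P1: S = E(K, 0x9C) = 0x43; 0xFC ⊕ 0x43 = 0xBF.
P2: S = E(K, 0x43) = 0xEA; 0x8C ⊕ 0xEA = 0x66.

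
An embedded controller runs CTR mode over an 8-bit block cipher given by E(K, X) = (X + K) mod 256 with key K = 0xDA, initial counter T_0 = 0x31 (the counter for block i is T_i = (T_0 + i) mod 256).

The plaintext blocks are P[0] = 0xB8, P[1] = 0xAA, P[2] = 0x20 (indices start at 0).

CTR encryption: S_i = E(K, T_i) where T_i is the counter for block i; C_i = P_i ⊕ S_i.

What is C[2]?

C[2] = 0x2D

C[0]: T = 0x31, S = E(K, T) = 0x0B; 0xB8 ⊕ 0x0B = 0xB3.
C[1]: T = 0x32, S = E(K, T) = 0x0C; 0xAA ⊕ 0x0C = 0xA6.
C[2]: T = 0x33, S = E(K, T) = 0x0D; 0x20 ⊕ 0x0D = 0x2D.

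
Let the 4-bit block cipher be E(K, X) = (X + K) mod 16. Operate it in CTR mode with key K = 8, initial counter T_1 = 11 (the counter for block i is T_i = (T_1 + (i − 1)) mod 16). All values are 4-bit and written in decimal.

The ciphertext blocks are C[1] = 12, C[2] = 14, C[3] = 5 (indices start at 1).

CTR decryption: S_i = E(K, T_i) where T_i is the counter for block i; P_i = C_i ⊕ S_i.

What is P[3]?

P[3] = 0

P[3]: T = 13, S = E(K, T) = 5; 5 ⊕ 5 = 0.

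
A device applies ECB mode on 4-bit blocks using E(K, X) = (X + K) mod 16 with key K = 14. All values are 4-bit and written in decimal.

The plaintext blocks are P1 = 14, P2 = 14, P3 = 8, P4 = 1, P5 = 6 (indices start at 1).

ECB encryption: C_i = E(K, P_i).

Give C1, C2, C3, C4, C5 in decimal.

C1 = 12, C2 = 12, C3 = 6, C4 = 15, C5 = 4

C1: E(K, 14) = 12.
C2: E(K, 14) = 12.
C3: E(K, 8) = 6.
C4: E(K, 1) = 15.
C5: E(K, 6) = 4.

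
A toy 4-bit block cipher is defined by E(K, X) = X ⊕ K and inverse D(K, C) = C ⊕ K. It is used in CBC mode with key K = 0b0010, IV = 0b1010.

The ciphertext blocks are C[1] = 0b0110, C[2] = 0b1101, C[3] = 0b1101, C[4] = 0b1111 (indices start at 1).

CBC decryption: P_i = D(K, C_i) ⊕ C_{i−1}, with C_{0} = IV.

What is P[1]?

P[1]: D(K, 0b0110) = 0b0100; 0b0100 ⊕ 0b1010 = 0b1110.

P[1] = 0b1110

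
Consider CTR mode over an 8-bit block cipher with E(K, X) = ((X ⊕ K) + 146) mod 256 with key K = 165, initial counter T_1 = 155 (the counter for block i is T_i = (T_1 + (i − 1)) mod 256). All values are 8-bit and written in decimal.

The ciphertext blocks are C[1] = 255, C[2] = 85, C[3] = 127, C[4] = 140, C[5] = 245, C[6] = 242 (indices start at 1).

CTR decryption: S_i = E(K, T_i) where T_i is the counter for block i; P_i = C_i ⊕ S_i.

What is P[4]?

P[4]: T = 158, S = E(K, T) = 205; 140 ⊕ 205 = 65.

P[4] = 65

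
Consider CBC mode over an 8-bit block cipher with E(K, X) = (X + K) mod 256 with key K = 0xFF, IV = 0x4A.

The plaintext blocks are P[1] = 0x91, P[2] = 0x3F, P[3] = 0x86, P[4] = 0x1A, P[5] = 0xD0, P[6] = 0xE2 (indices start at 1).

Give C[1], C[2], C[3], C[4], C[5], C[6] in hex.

CBC encryption: C_i = E(K, P_i ⊕ C_{i−1}), with C_{0} = IV.
C[1]: P[1] ⊕ 0x4A = 0xDB; E(K, 0xDB) = 0xDA.
C[2]: P[2] ⊕ 0xDA = 0xE5; E(K, 0xE5) = 0xE4.
C[3]: P[3] ⊕ 0xE4 = 0x62; E(K, 0x62) = 0x61.
C[4]: P[4] ⊕ 0x61 = 0x7B; E(K, 0x7B) = 0x7A.
C[5]: P[5] ⊕ 0x7A = 0xAA; E(K, 0xAA) = 0xA9.
C[6]: P[6] ⊕ 0xA9 = 0x4B; E(K, 0x4B) = 0x4A.

C[1] = 0xDA, C[2] = 0xE4, C[3] = 0x61, C[4] = 0x7A, C[5] = 0xA9, C[6] = 0x4A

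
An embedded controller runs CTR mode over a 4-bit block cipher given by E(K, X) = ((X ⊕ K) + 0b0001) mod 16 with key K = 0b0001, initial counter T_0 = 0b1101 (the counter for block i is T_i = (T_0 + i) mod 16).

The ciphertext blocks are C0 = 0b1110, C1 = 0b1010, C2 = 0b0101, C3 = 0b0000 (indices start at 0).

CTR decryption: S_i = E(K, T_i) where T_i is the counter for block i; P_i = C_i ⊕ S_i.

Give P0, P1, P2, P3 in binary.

P0: T = 0b1101, S = E(K, T) = 0b1101; 0b1110 ⊕ 0b1101 = 0b0011.
P1: T = 0b1110, S = E(K, T) = 0b0000; 0b1010 ⊕ 0b0000 = 0b1010.
P2: T = 0b1111, S = E(K, T) = 0b1111; 0b0101 ⊕ 0b1111 = 0b1010.
P3: T = 0b0000, S = E(K, T) = 0b0010; 0b0000 ⊕ 0b0010 = 0b0010.

P0 = 0b0011, P1 = 0b1010, P2 = 0b1010, P3 = 0b0010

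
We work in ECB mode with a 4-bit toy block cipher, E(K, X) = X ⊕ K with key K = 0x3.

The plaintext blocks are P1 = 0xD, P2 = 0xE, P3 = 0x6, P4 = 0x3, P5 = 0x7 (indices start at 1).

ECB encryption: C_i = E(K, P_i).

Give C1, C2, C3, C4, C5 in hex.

C1: E(K, 0xD) = 0xE.
C2: E(K, 0xE) = 0xD.
C3: E(K, 0x6) = 0x5.
C4: E(K, 0x3) = 0x0.
C5: E(K, 0x7) = 0x4.

C1 = 0xE, C2 = 0xD, C3 = 0x5, C4 = 0x0, C5 = 0x4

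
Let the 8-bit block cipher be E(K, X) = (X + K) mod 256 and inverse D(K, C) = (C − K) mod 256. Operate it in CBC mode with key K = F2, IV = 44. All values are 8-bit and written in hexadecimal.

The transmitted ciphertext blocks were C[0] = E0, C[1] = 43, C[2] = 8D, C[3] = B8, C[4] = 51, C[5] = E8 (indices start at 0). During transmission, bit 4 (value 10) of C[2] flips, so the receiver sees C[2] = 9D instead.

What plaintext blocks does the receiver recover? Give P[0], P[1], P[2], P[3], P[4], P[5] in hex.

CBC decryption: P_i = D(K, C_i) ⊕ C_{i−1}, with C_{−1} = IV.
Only C[2] changed, to 9D. In CBC, a change in C_i garbles P_i and flips the same bit in P_{i+1}. Decrypting the received ciphertext:
P[0]: D(K, E0) = EE; EE ⊕ 44 = AA.
P[1]: D(K, 43) = 51; 51 ⊕ E0 = B1.
P[2]: D(K, 9D) = AB; AB ⊕ 43 = E8.
P[3]: D(K, B8) = C6; C6 ⊕ 9D = 5B.
P[4]: D(K, 51) = 5F; 5F ⊕ B8 = E7.
P[5]: D(K, E8) = F6; F6 ⊕ 51 = A7.
Blocks that differ from the original plaintext: P[2], P[3].

P[0] = AA, P[1] = B1, P[2] = E8, P[3] = 5B, P[4] = E7, P[5] = A7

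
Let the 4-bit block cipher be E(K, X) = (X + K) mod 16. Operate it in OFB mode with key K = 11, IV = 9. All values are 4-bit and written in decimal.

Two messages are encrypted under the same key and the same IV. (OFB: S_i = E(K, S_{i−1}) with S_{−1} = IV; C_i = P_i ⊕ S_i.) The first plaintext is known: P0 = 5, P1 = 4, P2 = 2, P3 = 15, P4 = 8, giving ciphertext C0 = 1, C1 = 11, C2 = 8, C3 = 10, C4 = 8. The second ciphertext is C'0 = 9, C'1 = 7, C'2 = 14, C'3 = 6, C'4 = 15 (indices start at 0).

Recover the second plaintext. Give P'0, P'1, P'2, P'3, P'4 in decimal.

In OFB with a reused IV, both messages share the same keystream S_i, so C_i ⊕ C'_i = P_i ⊕ P'_i and thus P'_i = P_i ⊕ C_i ⊕ C'_i.
P'0: 5 ⊕ 1 ⊕ 9 = 13.
P'1: 4 ⊕ 11 ⊕ 7 = 8.
P'2: 2 ⊕ 8 ⊕ 14 = 4.
P'3: 15 ⊕ 10 ⊕ 6 = 3.
P'4: 8 ⊕ 8 ⊕ 15 = 15.

P'0 = 13, P'1 = 8, P'2 = 4, P'3 = 3, P'4 = 15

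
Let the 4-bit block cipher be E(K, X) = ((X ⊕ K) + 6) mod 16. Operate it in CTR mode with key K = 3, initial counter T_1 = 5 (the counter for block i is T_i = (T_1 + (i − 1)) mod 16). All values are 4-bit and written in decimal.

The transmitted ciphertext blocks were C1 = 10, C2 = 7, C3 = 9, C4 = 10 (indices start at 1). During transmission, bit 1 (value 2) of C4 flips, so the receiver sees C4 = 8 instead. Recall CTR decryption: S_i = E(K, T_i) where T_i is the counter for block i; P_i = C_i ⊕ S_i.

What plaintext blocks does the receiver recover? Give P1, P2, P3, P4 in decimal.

Only C4 changed, to 8. In CTR, a change in C_i flips the same bit in P_i only; the keystream is unaffected. Decrypting the received ciphertext:
P1: T = 5, S = E(K, T) = 12; 10 ⊕ 12 = 6.
P2: T = 6, S = E(K, T) = 11; 7 ⊕ 11 = 12.
P3: T = 7, S = E(K, T) = 10; 9 ⊕ 10 = 3.
P4: T = 8, S = E(K, T) = 1; 8 ⊕ 1 = 9.
Blocks that differ from the original plaintext: P4.

P1 = 6, P2 = 12, P3 = 3, P4 = 9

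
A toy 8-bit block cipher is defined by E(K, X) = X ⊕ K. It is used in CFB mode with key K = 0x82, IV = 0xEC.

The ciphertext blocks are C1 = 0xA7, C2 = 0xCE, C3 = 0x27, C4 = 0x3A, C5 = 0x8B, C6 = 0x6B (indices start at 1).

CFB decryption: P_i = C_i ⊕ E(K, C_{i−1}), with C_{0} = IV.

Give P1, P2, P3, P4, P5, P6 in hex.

P1: E(K, 0xEC) = 0x6E; 0xA7 ⊕ 0x6E = 0xC9.
P2: E(K, 0xA7) = 0x25; 0xCE ⊕ 0x25 = 0xEB.
P3: E(K, 0xCE) = 0x4C; 0x27 ⊕ 0x4C = 0x6B.
P4: E(K, 0x27) = 0xA5; 0x3A ⊕ 0xA5 = 0x9F.
P5: E(K, 0x3A) = 0xB8; 0x8B ⊕ 0xB8 = 0x33.
P6: E(K, 0x8B) = 0x09; 0x6B ⊕ 0x09 = 0x62.

P1 = 0xC9, P2 = 0xEB, P3 = 0x6B, P4 = 0x9F, P5 = 0x33, P6 = 0x62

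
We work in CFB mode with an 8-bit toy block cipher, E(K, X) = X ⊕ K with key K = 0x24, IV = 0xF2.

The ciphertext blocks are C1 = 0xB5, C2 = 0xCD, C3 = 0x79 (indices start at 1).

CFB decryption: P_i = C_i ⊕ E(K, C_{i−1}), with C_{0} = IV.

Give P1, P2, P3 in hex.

P1: E(K, 0xF2) = 0xD6; 0xB5 ⊕ 0xD6 = 0x63.
P2: E(K, 0xB5) = 0x91; 0xCD ⊕ 0x91 = 0x5C.
P3: E(K, 0xCD) = 0xE9; 0x79 ⊕ 0xE9 = 0x90.

P1 = 0x63, P2 = 0x5C, P3 = 0x90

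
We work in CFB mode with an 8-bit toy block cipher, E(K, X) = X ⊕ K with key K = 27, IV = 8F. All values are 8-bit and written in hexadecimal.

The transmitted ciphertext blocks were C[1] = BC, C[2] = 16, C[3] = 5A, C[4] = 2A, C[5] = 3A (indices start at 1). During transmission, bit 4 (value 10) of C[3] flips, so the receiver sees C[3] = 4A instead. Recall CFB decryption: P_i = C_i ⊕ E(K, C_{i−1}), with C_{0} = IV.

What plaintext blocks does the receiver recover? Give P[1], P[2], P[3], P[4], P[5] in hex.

Only C[3] changed, to 4A. In CFB, a change in C_i flips the same bit in P_i and garbles P_{i+1}. Decrypting the received ciphertext:
P[1]: E(K, 8F) = A8; BC ⊕ A8 = 14.
P[2]: E(K, BC) = 9B; 16 ⊕ 9B = 8D.
P[3]: E(K, 16) = 31; 4A ⊕ 31 = 7B.
P[4]: E(K, 4A) = 6D; 2A ⊕ 6D = 47.
P[5]: E(K, 2A) = 0D; 3A ⊕ 0D = 37.
Blocks that differ from the original plaintext: P[3], P[4].

P[1] = 14, P[2] = 8D, P[3] = 7B, P[4] = 47, P[5] = 37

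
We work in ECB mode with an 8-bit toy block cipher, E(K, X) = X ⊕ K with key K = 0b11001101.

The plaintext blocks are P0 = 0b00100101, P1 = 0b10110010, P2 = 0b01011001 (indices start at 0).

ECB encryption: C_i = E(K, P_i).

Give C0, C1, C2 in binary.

C0 = 0b11101000, C1 = 0b01111111, C2 = 0b10010100

C0: E(K, 0b00100101) = 0b11101000.
C1: E(K, 0b10110010) = 0b01111111.
C2: E(K, 0b01011001) = 0b10010100.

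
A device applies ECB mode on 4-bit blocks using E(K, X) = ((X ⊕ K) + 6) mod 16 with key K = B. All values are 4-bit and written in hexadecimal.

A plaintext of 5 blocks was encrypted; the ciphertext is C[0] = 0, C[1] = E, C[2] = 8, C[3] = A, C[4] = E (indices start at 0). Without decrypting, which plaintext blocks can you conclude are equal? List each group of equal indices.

P[1] = P[4]

ECB encrypts each block independently with the same key, so equal ciphertext blocks imply equal plaintext blocks.
C[1] = C[4] = E, so P[1] = P[4].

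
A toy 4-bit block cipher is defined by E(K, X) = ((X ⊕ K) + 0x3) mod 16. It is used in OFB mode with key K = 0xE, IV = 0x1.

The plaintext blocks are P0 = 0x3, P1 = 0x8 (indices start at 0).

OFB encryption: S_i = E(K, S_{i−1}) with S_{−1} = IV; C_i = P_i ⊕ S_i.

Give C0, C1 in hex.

C0: S = E(K, 0x1) = 0x2; 0x3 ⊕ 0x2 = 0x1.
C1: S = E(K, 0x2) = 0xF; 0x8 ⊕ 0xF = 0x7.

C0 = 0x1, C1 = 0x7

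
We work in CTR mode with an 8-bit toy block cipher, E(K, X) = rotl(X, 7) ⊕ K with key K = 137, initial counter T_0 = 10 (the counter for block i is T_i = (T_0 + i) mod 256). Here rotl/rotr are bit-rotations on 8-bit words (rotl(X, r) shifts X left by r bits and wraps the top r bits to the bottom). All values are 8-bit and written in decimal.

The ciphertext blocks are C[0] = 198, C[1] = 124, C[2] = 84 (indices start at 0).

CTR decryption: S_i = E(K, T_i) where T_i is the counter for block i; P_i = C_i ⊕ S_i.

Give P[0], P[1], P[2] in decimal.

P[0]: T = 10, S = E(K, T) = 140; 198 ⊕ 140 = 74.
P[1]: T = 11, S = E(K, T) = 12; 124 ⊕ 12 = 112.
P[2]: T = 12, S = E(K, T) = 143; 84 ⊕ 143 = 219.

P[0] = 74, P[1] = 112, P[2] = 219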